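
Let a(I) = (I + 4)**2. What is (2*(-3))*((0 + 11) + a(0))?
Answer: -162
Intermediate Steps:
a(I) = (4 + I)**2
(2*(-3))*((0 + 11) + a(0)) = (2*(-3))*((0 + 11) + (4 + 0)**2) = -6*(11 + 4**2) = -6*(11 + 16) = -6*27 = -162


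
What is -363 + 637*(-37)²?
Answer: 871690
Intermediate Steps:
-363 + 637*(-37)² = -363 + 637*1369 = -363 + 872053 = 871690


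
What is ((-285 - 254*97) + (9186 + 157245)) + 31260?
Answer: 172768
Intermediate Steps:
((-285 - 254*97) + (9186 + 157245)) + 31260 = ((-285 - 24638) + 166431) + 31260 = (-24923 + 166431) + 31260 = 141508 + 31260 = 172768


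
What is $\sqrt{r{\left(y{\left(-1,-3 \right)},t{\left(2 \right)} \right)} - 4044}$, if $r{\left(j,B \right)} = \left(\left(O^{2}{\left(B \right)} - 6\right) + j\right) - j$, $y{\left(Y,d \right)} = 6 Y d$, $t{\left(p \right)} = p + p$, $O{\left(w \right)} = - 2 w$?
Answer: $i \sqrt{3986} \approx 63.135 i$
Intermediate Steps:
$t{\left(p \right)} = 2 p$
$y{\left(Y,d \right)} = 6 Y d$
$r{\left(j,B \right)} = -6 + 4 B^{2}$ ($r{\left(j,B \right)} = \left(\left(\left(- 2 B\right)^{2} - 6\right) + j\right) - j = \left(\left(4 B^{2} - 6\right) + j\right) - j = \left(\left(-6 + 4 B^{2}\right) + j\right) - j = \left(-6 + j + 4 B^{2}\right) - j = -6 + 4 B^{2}$)
$\sqrt{r{\left(y{\left(-1,-3 \right)},t{\left(2 \right)} \right)} - 4044} = \sqrt{\left(-6 + 4 \left(2 \cdot 2\right)^{2}\right) - 4044} = \sqrt{\left(-6 + 4 \cdot 4^{2}\right) - 4044} = \sqrt{\left(-6 + 4 \cdot 16\right) - 4044} = \sqrt{\left(-6 + 64\right) - 4044} = \sqrt{58 - 4044} = \sqrt{-3986} = i \sqrt{3986}$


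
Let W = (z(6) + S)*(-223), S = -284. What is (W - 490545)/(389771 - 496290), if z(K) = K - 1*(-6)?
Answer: 429889/106519 ≈ 4.0358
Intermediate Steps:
z(K) = 6 + K (z(K) = K + 6 = 6 + K)
W = 60656 (W = ((6 + 6) - 284)*(-223) = (12 - 284)*(-223) = -272*(-223) = 60656)
(W - 490545)/(389771 - 496290) = (60656 - 490545)/(389771 - 496290) = -429889/(-106519) = -429889*(-1/106519) = 429889/106519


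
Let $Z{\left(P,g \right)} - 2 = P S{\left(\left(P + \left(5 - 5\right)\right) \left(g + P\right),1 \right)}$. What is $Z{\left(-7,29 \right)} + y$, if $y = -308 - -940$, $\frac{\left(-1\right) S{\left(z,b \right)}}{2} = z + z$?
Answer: $-3678$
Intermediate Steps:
$S{\left(z,b \right)} = - 4 z$ ($S{\left(z,b \right)} = - 2 \left(z + z\right) = - 2 \cdot 2 z = - 4 z$)
$Z{\left(P,g \right)} = 2 - 4 P^{2} \left(P + g\right)$ ($Z{\left(P,g \right)} = 2 + P \left(- 4 \left(P + \left(5 - 5\right)\right) \left(g + P\right)\right) = 2 + P \left(- 4 \left(P + 0\right) \left(P + g\right)\right) = 2 + P \left(- 4 P \left(P + g\right)\right) = 2 - 4 P^{2} \left(P + g\right)$)
$y = 632$ ($y = -308 + 940 = 632$)
$Z{\left(-7,29 \right)} + y = \left(2 + 4 \left(-7\right)^{2} \left(\left(-1\right) \left(-7\right) - 29\right)\right) + 632 = \left(2 + 4 \cdot 49 \left(7 - 29\right)\right) + 632 = \left(2 + 4 \cdot 49 \left(-22\right)\right) + 632 = \left(2 - 4312\right) + 632 = -4310 + 632 = -3678$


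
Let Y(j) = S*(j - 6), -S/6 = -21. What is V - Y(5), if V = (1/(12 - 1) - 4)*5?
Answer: 1171/11 ≈ 106.45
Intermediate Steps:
S = 126 (S = -6*(-21) = 126)
Y(j) = -756 + 126*j (Y(j) = 126*(j - 6) = 126*(-6 + j) = -756 + 126*j)
V = -215/11 (V = (1/11 - 4)*5 = -43/11*5 = -215/11 ≈ -19.545)
V - Y(5) = -215/11 - (-756 + 126*5) = -215/11 - (-756 + 630) = -215/11 - 1*(-126) = -215/11 + 126 = 1171/11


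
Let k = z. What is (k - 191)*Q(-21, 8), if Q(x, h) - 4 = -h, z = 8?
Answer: 732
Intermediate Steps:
k = 8
Q(x, h) = 4 - h
(k - 191)*Q(-21, 8) = (8 - 191)*(4 - 1*8) = -183*(4 - 8) = -183*(-4) = 732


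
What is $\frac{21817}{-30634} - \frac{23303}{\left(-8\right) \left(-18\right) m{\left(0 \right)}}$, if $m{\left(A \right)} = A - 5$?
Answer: $\frac{349077931}{11028240} \approx 31.653$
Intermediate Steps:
$m{\left(A \right)} = -5 + A$
$\frac{21817}{-30634} - \frac{23303}{\left(-8\right) \left(-18\right) m{\left(0 \right)}} = \frac{21817}{-30634} - \frac{23303}{\left(-8\right) \left(-18\right) \left(-5 + 0\right)} = 21817 \left(- \frac{1}{30634}\right) - \frac{23303}{144 \left(-5\right)} = - \frac{21817}{30634} - \frac{23303}{-720} = - \frac{21817}{30634} - - \frac{23303}{720} = - \frac{21817}{30634} + \frac{23303}{720} = \frac{349077931}{11028240}$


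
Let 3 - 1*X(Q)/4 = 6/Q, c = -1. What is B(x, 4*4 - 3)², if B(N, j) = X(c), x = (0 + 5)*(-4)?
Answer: 1296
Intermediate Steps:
X(Q) = 12 - 24/Q
x = -20 (x = 5*(-4) = -20)
B(N, j) = 36 (B(N, j) = 12 - 24/(-1) = 12 - 24*(-1) = 12 + 24 = 36)
B(x, 4*4 - 3)² = 36² = 1296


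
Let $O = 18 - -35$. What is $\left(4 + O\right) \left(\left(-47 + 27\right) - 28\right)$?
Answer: $-2736$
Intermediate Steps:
$O = 53$ ($O = 18 + 35 = 53$)
$\left(4 + O\right) \left(\left(-47 + 27\right) - 28\right) = \left(4 + 53\right) \left(\left(-47 + 27\right) - 28\right) = 57 \left(-20 - 28\right) = 57 \left(-48\right) = -2736$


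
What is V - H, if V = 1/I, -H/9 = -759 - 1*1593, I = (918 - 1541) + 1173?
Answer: -11642399/550 ≈ -21168.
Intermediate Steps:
I = 550 (I = -623 + 1173 = 550)
H = 21168 (H = -9*(-759 - 1*1593) = -9*(-759 - 1593) = -9*(-2352) = 21168)
V = 1/550 ≈ 0.0018182
V - H = 1/550 - 1*21168 = 1/550 - 21168 = -11642399/550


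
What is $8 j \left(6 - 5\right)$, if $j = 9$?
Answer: $72$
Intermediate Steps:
$8 j \left(6 - 5\right) = 8 \cdot 9 \left(6 - 5\right) = 72 \cdot 1 = 72$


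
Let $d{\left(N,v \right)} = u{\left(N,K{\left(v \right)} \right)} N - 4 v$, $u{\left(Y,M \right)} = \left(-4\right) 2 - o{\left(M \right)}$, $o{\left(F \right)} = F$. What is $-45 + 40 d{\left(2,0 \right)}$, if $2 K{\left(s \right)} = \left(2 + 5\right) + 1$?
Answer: $-1005$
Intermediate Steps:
$K{\left(s \right)} = 4$ ($K{\left(s \right)} = \frac{\left(2 + 5\right) + 1}{2} = \frac{7 + 1}{2} = \frac{1}{2} \cdot 8 = 4$)
$u{\left(Y,M \right)} = -8 - M$ ($u{\left(Y,M \right)} = \left(-4\right) 2 - M = -8 - M$)
$d{\left(N,v \right)} = - 12 N - 4 v$ ($d{\left(N,v \right)} = \left(-8 - 4\right) N - 4 v = - 12 N - 4 v$)
$-45 + 40 d{\left(2,0 \right)} = -45 + 40 \left(\left(-12\right) 2 - 0\right) = -45 + 40 \left(-24 + 0\right) = -45 + 40 \left(-24\right) = -45 - 960 = -1005$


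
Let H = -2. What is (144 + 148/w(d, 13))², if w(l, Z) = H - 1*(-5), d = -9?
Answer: 336400/9 ≈ 37378.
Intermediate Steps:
w(l, Z) = 3 (w(l, Z) = -2 - 1*(-5) = -2 + 5 = 3)
(144 + 148/w(d, 13))² = (144 + 148/3)² = (580/3)² = 336400/9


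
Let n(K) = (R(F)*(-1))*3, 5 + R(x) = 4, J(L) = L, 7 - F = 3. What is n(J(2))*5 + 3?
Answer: 18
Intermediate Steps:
F = 4 (F = 7 - 1*3 = 7 - 3 = 4)
R(x) = -1 (R(x) = -5 + 4 = -1)
n(K) = 3 (n(K) = -1*(-1)*3 = 1*3 = 3)
n(J(2))*5 + 3 = 3*5 + 3 = 15 + 3 = 18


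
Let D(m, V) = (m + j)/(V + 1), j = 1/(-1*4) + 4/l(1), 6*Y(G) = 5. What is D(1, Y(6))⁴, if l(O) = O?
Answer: 10556001/234256 ≈ 45.062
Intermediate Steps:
Y(G) = ⅚ (Y(G) = (⅙)*5 = ⅚)
j = 15/4 (j = 1/(-1*4) + 4/1 = 1/(-4) + 4*1 = 1*(-¼) + 4 = -¼ + 4 = 15/4 ≈ 3.7500)
D(m, V) = (15/4 + m)/(1 + V) (D(m, V) = (m + 15/4)/(V + 1) = (15/4 + m)/(1 + V))
D(1, Y(6))⁴ = ((15/4 + 1)/(1 + ⅚))⁴ = ((19/4)/(11/6))⁴ = ((6/11)*(19/4))⁴ = (57/22)⁴ = 10556001/234256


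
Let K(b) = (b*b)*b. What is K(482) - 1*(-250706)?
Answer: 112230874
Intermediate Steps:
K(b) = b³ (K(b) = b²*b = b³)
K(482) - 1*(-250706) = 482³ - 1*(-250706) = 111980168 + 250706 = 112230874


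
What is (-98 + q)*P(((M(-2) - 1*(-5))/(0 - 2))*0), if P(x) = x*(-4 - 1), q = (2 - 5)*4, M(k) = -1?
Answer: 0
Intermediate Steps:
q = -12 (q = -3*4 = -12)
P(x) = -5*x (P(x) = x*(-5) = -5*x)
(-98 + q)*P(((M(-2) - 1*(-5))/(0 - 2))*0) = (-98 - 12)*(-5*(-1 - 1*(-5))/(0 - 2)*0) = -(-550)*((-1 + 5)/(-2))*0 = -(-550)*-1/2*4*0 = -(-550)*(-2*0) = -(-550)*0 = -110*0 = 0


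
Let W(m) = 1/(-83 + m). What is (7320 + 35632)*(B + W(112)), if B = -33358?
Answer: -41550948712/29 ≈ -1.4328e+9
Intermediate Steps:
(7320 + 35632)*(B + W(112)) = (7320 + 35632)*(-33358 + 1/(-83 + 112)) = 42952*(-33358 + 1/29) = 42952*(-967381/29) = -41550948712/29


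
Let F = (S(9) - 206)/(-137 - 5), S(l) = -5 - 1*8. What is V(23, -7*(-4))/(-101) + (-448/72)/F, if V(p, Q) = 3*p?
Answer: -939151/199071 ≈ -4.7177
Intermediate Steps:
S(l) = -13 (S(l) = -5 - 8 = -13)
F = 219/142 (F = (-13 - 206)/(-137 - 5) = -219/(-142) = -219*(-1/142) = 219/142 ≈ 1.5423)
V(23, -7*(-4))/(-101) + (-448/72)/F = (3*23)/(-101) + (-448/72)/(219/142) = 69*(-1/101) - 448*1/72*(142/219) = -69/101 - 56/9*142/219 = -69/101 - 7952/1971 = -939151/199071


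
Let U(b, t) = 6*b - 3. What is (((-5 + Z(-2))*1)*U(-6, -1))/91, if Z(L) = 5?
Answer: 0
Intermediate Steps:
U(b, t) = -3 + 6*b
(((-5 + Z(-2))*1)*U(-6, -1))/91 = (((-5 + 5)*1)*(-3 + 6*(-6)))/91 = ((0*1)*(-3 - 36))*(1/91) = (0*(-39))*(1/91) = 0*(1/91) = 0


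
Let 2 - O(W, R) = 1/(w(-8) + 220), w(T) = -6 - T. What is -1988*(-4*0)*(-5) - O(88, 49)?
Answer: -443/222 ≈ -1.9955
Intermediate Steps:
O(W, R) = 443/222 (O(W, R) = 2 - 1/((-6 - 1*(-8)) + 220) = 2 - 1/((-6 + 8) + 220) = 2 - 1/(2 + 220) = 2 - 1/222 = 443/222)
-1988*(-4*0)*(-5) - O(88, 49) = -1988*(-4*0)*(-5) - 1*443/222 = -0*(-5) - 443/222 = -1988*0 - 443/222 = 0 - 443/222 = -443/222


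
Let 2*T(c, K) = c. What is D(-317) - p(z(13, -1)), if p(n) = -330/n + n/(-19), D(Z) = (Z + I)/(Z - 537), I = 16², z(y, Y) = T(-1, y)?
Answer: -87774/133 ≈ -659.96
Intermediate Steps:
T(c, K) = c/2
z(y, Y) = -½ (z(y, Y) = (½)*(-1) = -½)
I = 256
D(Z) = (256 + Z)/(-537 + Z) (D(Z) = (Z + 256)/(Z - 537) = (256 + Z)/(-537 + Z))
p(n) = -330/n - n/19 (p(n) = -330/n + n*(-1/19) = -330/n - n/19)
D(-317) - p(z(13, -1)) = (256 - 317)/(-537 - 317) - (-330/(-½) - 1/19*(-½)) = -61/(-854) - (-330*(-2) + 1/38) = -1/854*(-61) - (660 + 1/38) = 1/14 - 1*25081/38 = 1/14 - 25081/38 = -87774/133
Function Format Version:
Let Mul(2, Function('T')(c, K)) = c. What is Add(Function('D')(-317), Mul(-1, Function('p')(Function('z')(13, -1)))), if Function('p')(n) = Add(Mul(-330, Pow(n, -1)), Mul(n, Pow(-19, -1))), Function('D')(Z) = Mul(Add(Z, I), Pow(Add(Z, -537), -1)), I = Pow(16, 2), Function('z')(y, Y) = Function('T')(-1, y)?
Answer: Rational(-87774, 133) ≈ -659.96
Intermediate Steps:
Function('T')(c, K) = Mul(Rational(1, 2), c)
Function('z')(y, Y) = Rational(-1, 2) (Function('z')(y, Y) = Mul(Rational(1, 2), -1) = Rational(-1, 2))
I = 256
Function('D')(Z) = Mul(Pow(Add(-537, Z), -1), Add(256, Z)) (Function('D')(Z) = Mul(Add(Z, 256), Pow(Add(Z, -537), -1)) = Mul(Add(256, Z), Pow(Add(-537, Z), -1)) = Mul(Pow(Add(-537, Z), -1), Add(256, Z)))
Function('p')(n) = Add(Mul(-330, Pow(n, -1)), Mul(Rational(-1, 19), n)) (Function('p')(n) = Add(Mul(-330, Pow(n, -1)), Mul(n, Rational(-1, 19))) = Add(Mul(-330, Pow(n, -1)), Mul(Rational(-1, 19), n)))
Add(Function('D')(-317), Mul(-1, Function('p')(Function('z')(13, -1)))) = Add(Mul(Pow(Add(-537, -317), -1), Add(256, -317)), Mul(-1, Add(Mul(-330, Pow(Rational(-1, 2), -1)), Mul(Rational(-1, 19), Rational(-1, 2))))) = Add(Mul(Pow(-854, -1), -61), Mul(-1, Add(Mul(-330, -2), Rational(1, 38)))) = Add(Mul(Rational(-1, 854), -61), Mul(-1, Add(660, Rational(1, 38)))) = Add(Rational(1, 14), Mul(-1, Rational(25081, 38))) = Add(Rational(1, 14), Rational(-25081, 38)) = Rational(-87774, 133)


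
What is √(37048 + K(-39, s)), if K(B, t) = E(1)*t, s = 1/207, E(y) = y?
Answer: √176385551/69 ≈ 192.48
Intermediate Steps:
s = 1/207 ≈ 0.0048309
K(B, t) = t (K(B, t) = 1*t = t)
√(37048 + K(-39, s)) = √(37048 + 1/207) = √(7668937/207) = √176385551/69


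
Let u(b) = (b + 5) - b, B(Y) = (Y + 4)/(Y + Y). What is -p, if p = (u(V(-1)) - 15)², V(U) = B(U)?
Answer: -100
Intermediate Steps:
B(Y) = (4 + Y)/(2*Y) (B(Y) = (4 + Y)/((2*Y)) = (4 + Y)*(1/(2*Y)) = (4 + Y)/(2*Y))
V(U) = (4 + U)/(2*U)
u(b) = 5 (u(b) = (5 + b) - b = 5)
p = 100 (p = (5 - 15)² = (-10)² = 100)
-p = -1*100 = -100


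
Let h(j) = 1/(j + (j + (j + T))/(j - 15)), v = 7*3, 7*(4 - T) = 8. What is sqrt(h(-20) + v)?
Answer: sqrt(1127462)/232 ≈ 4.5768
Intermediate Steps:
T = 20/7 (T = 4 - 1/7*8 = 4 - 8/7 = 20/7 ≈ 2.8571)
v = 21
h(j) = 1/(j + (20/7 + 2*j)/(-15 + j)) (h(j) = 1/(j + (j + (j + 20/7))/(j - 15)) = 1/(j + (j + (20/7 + j))/(-15 + j)) = 1/(j + (20/7 + 2*j)/(-15 + j)))
sqrt(h(-20) + v) = sqrt(7*(-15 - 20)/(20 - 91*(-20) + 7*(-20)**2) + 21) = sqrt(7*(-35)/(20 + 1820 + 7*400) + 21) = sqrt(7*(-35)/(20 + 1820 + 2800) + 21) = sqrt(7*(-35)/4640 + 21) = sqrt(7*(1/4640)*(-35) + 21) = sqrt(-49/928 + 21) = sqrt(19439/928) = sqrt(1127462)/232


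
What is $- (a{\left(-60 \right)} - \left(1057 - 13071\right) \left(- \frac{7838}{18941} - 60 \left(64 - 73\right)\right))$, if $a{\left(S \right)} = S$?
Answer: $- \frac{122785571768}{18941} \approx -6.4825 \cdot 10^{6}$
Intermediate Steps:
$- (a{\left(-60 \right)} - \left(1057 - 13071\right) \left(- \frac{7838}{18941} - 60 \left(64 - 73\right)\right)) = - (-60 - \left(1057 - 13071\right) \left(- \frac{7838}{18941} - 60 \left(64 - 73\right)\right)) = - (-60 - - 12014 \left(\left(-7838\right) \frac{1}{18941} - -540\right)) = - (-60 - - 12014 \left(- \frac{7838}{18941} + 540\right)) = - (-60 - \left(-12014\right) \frac{10220302}{18941}) = - (-60 - - \frac{122786708228}{18941}) = - (-60 + \frac{122786708228}{18941}) = \left(-1\right) \frac{122785571768}{18941} = - \frac{122785571768}{18941}$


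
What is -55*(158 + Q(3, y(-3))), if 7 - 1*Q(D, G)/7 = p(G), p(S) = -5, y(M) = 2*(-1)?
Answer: -13310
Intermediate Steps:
y(M) = -2
Q(D, G) = 84 (Q(D, G) = 49 - 7*(-5) = 49 + 35 = 84)
-55*(158 + Q(3, y(-3))) = -55*(158 + 84) = -55*242 = -13310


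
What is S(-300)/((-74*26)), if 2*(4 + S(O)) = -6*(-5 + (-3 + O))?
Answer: -230/481 ≈ -0.47817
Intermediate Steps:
S(O) = 20 - 3*O (S(O) = -4 + (-6*(-5 + (-3 + O)))/2 = -4 + (-6*(-8 + O))/2 = -4 + (48 - 6*O)/2 = -4 + (24 - 3*O) = 20 - 3*O)
S(-300)/((-74*26)) = (20 - 3*(-300))/((-74*26)) = (20 + 900)/(-1924) = 920*(-1/1924) = -230/481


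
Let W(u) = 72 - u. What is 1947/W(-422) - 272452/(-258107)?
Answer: 637125617/127504858 ≈ 4.9969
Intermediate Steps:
1947/W(-422) - 272452/(-258107) = 1947/(72 - 1*(-422)) - 272452/(-258107) = 1947/(72 + 422) - 272452*(-1/258107) = 1947/494 + 272452/258107 = 637125617/127504858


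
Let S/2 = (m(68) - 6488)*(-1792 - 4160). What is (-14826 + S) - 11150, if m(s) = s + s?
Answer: 75588232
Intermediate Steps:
m(s) = 2*s
S = 75614208 (S = 2*((2*68 - 6488)*(-1792 - 4160)) = 2*((136 - 6488)*(-5952)) = 2*(-6352*(-5952)) = 2*37807104 = 75614208)
(-14826 + S) - 11150 = (-14826 + 75614208) - 11150 = 75599382 - 11150 = 75588232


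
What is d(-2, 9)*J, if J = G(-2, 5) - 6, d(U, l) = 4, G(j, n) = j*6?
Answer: -72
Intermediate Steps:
G(j, n) = 6*j
J = -18 (J = 6*(-2) - 6 = -12 - 6 = -18)
d(-2, 9)*J = 4*(-18) = -72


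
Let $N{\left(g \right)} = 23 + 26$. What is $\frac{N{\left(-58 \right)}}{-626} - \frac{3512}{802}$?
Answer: $- \frac{1118905}{251026} \approx -4.4573$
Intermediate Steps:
$N{\left(g \right)} = 49$
$\frac{N{\left(-58 \right)}}{-626} - \frac{3512}{802} = \frac{49}{-626} - \frac{3512}{802} = 49 \left(- \frac{1}{626}\right) - \frac{1756}{401} = - \frac{49}{626} - \frac{1756}{401} = - \frac{1118905}{251026}$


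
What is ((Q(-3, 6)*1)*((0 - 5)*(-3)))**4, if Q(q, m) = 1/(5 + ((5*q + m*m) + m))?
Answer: 50625/1048576 ≈ 0.048280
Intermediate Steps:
Q(q, m) = 1/(5 + m + m**2 + 5*q) (Q(q, m) = 1/(5 + ((5*q + m**2) + m)) = 1/(5 + ((m**2 + 5*q) + m)) = 1/(5 + (m + m**2 + 5*q)) = 1/(5 + m + m**2 + 5*q))
((Q(-3, 6)*1)*((0 - 5)*(-3)))**4 = ((1/(5 + 6 + 6**2 + 5*(-3)))*((0 - 5)*(-3)))**4 = ((1/(5 + 6 + 36 - 15))*(-5*(-3)))**4 = ((1/32)*15)**4 = (15/32)**4 = 50625/1048576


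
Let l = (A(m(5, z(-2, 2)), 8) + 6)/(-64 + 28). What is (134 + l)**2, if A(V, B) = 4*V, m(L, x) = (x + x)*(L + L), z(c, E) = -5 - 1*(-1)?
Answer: 6599761/324 ≈ 20370.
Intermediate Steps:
z(c, E) = -4 (z(c, E) = -5 + 1 = -4)
m(L, x) = 4*L*x (m(L, x) = (2*x)*(2*L) = 4*L*x)
l = 157/18 (l = (4*(4*5*(-4)) + 6)/(-64 + 28) = (4*(-80) + 6)/(-36) = (-320 + 6)*(-1/36) = -314*(-1/36) = 157/18 ≈ 8.7222)
(134 + l)**2 = (134 + 157/18)**2 = (2569/18)**2 = 6599761/324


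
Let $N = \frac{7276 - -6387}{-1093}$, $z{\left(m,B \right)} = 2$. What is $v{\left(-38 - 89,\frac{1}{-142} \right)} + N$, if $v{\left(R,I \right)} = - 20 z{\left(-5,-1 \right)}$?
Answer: $- \frac{57383}{1093} \approx -52.5$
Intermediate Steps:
$v{\left(R,I \right)} = -40$ ($v{\left(R,I \right)} = \left(-20\right) 2 = -40$)
$N = - \frac{13663}{1093}$ ($N = \left(7276 + 6387\right) \left(- \frac{1}{1093}\right) = 13663 \left(- \frac{1}{1093}\right) = - \frac{13663}{1093} \approx -12.5$)
$v{\left(-38 - 89,\frac{1}{-142} \right)} + N = -40 - \frac{13663}{1093} = - \frac{57383}{1093}$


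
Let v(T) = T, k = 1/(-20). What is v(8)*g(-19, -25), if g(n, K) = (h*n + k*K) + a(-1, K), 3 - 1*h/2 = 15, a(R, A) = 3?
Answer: 3682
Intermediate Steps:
h = -24 (h = 6 - 2*15 = 6 - 30 = -24)
k = -1/20 ≈ -0.050000
g(n, K) = 3 - 24*n - K/20 (g(n, K) = (-24*n - K/20) + 3 = 3 - 24*n - K/20)
v(8)*g(-19, -25) = 8*(3 - 24*(-19) - 1/20*(-25)) = 8*(3 + 456 + 5/4) = 8*(1841/4) = 3682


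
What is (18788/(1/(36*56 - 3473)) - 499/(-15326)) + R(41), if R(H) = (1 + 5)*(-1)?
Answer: -419535793273/15326 ≈ -2.7374e+7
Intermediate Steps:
R(H) = -6 (R(H) = 6*(-1) = -6)
(18788/(1/(36*56 - 3473)) - 499/(-15326)) + R(41) = (18788/(1/(36*56 - 3473)) - 499/(-15326)) - 6 = (18788/(1/(2016 - 3473)) - 499*(-1/15326)) - 6 = (18788/(1/(-1457)) + 499/15326) - 6 = (18788/(-1/1457) + 499/15326) - 6 = (18788*(-1457) + 499/15326) - 6 = (-27374116 + 499/15326) - 6 = -419535701317/15326 - 6 = -419535793273/15326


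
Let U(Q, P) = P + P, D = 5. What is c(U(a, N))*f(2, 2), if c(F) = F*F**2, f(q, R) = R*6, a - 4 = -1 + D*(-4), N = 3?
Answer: 2592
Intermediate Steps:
a = -17 (a = 4 + (-1 + 5*(-4)) = 4 + (-1 - 20) = 4 - 21 = -17)
U(Q, P) = 2*P
f(q, R) = 6*R
c(F) = F**3
c(U(a, N))*f(2, 2) = (2*3)**3*(6*2) = 6**3*12 = 216*12 = 2592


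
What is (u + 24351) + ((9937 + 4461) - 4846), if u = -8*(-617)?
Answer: 38839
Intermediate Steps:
u = 4936
(u + 24351) + ((9937 + 4461) - 4846) = (4936 + 24351) + ((9937 + 4461) - 4846) = 29287 + (14398 - 4846) = 29287 + 9552 = 38839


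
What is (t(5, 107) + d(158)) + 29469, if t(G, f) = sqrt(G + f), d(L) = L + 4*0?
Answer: 29627 + 4*sqrt(7) ≈ 29638.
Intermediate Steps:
d(L) = L (d(L) = L + 0 = L)
(t(5, 107) + d(158)) + 29469 = (sqrt(5 + 107) + 158) + 29469 = (sqrt(112) + 158) + 29469 = (4*sqrt(7) + 158) + 29469 = (158 + 4*sqrt(7)) + 29469 = 29627 + 4*sqrt(7)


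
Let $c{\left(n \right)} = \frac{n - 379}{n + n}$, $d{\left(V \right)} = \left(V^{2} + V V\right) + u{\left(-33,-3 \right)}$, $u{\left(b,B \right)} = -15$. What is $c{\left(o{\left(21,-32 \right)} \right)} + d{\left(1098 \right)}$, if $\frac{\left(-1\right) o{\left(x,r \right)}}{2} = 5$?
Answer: $\frac{48224249}{20} \approx 2.4112 \cdot 10^{6}$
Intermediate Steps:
$o{\left(x,r \right)} = -10$ ($o{\left(x,r \right)} = \left(-2\right) 5 = -10$)
$d{\left(V \right)} = -15 + 2 V^{2}$ ($d{\left(V \right)} = \left(V^{2} + V V\right) - 15 = \left(V^{2} + V^{2}\right) - 15 = 2 V^{2} - 15 = -15 + 2 V^{2}$)
$c{\left(n \right)} = \frac{-379 + n}{2 n}$
$c{\left(o{\left(21,-32 \right)} \right)} + d{\left(1098 \right)} = \frac{-379 - 10}{2 \left(-10\right)} - \left(15 - 2 \cdot 1098^{2}\right) = \frac{1}{2} \left(- \frac{1}{10}\right) \left(-389\right) + \left(-15 + 2 \cdot 1205604\right) = \frac{389}{20} + \left(-15 + 2411208\right) = \frac{389}{20} + 2411193 = \frac{48224249}{20}$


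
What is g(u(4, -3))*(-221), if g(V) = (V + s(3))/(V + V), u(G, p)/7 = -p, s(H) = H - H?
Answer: -221/2 ≈ -110.50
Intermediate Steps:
s(H) = 0
u(G, p) = -7*p (u(G, p) = 7*(-p) = -7*p)
g(V) = ½ (g(V) = (V + 0)/(V + V) = V/((2*V)) = V*(1/(2*V)) = ½)
g(u(4, -3))*(-221) = (½)*(-221) = -221/2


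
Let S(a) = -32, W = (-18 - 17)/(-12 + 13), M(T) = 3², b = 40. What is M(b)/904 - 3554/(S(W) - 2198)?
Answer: 1616443/1007960 ≈ 1.6037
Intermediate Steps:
M(T) = 9
W = -35 (W = -35/1 = -35*1 = -35)
M(b)/904 - 3554/(S(W) - 2198) = 9/904 - 3554/(-32 - 2198) = 9*(1/904) - 3554/(-2230) = 9/904 - 3554*(-1/2230) = 9/904 + 1777/1115 = 1616443/1007960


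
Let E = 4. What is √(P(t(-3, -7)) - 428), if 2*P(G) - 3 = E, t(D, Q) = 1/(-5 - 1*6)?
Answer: I*√1698/2 ≈ 20.603*I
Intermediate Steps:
t(D, Q) = -1/11 (t(D, Q) = 1/(-5 - 6) = 1/(-11) = -1/11)
P(G) = 7/2 (P(G) = 3/2 + (½)*4 = 3/2 + 2 = 7/2)
√(P(t(-3, -7)) - 428) = √(7/2 - 428) = √(-849/2) = I*√1698/2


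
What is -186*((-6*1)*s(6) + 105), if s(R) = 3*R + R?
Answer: 7254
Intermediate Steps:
s(R) = 4*R
-186*((-6*1)*s(6) + 105) = -186*((-6*1)*(4*6) + 105) = -186*(-6*24 + 105) = -186*(-144 + 105) = -186*(-39) = 7254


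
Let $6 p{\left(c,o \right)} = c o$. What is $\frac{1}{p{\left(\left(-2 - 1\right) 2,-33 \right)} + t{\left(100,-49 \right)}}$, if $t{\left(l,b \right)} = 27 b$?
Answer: $- \frac{1}{1290} \approx -0.00077519$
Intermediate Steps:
$p{\left(c,o \right)} = \frac{c o}{6}$
$\frac{1}{p{\left(\left(-2 - 1\right) 2,-33 \right)} + t{\left(100,-49 \right)}} = \frac{1}{\frac{1}{6} \left(-2 - 1\right) 2 \left(-33\right) + 27 \left(-49\right)} = \frac{1}{\frac{1}{6} \left(\left(-3\right) 2\right) \left(-33\right) - 1323} = \frac{1}{\frac{1}{6} \left(-6\right) \left(-33\right) - 1323} = \frac{1}{33 - 1323} = \frac{1}{-1290} = - \frac{1}{1290}$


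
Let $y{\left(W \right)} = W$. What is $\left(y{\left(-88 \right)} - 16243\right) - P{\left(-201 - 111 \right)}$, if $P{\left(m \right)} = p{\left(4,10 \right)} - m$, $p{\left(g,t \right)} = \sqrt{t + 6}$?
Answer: $-16647$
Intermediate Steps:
$p{\left(g,t \right)} = \sqrt{6 + t}$
$P{\left(m \right)} = 4 - m$ ($P{\left(m \right)} = \sqrt{6 + 10} - m = \sqrt{16} - m = 4 - m$)
$\left(y{\left(-88 \right)} - 16243\right) - P{\left(-201 - 111 \right)} = \left(-88 - 16243\right) - \left(4 - \left(-201 - 111\right)\right) = -16331 - \left(4 - -312\right) = -16331 - \left(4 + 312\right) = -16331 - 316 = -16647$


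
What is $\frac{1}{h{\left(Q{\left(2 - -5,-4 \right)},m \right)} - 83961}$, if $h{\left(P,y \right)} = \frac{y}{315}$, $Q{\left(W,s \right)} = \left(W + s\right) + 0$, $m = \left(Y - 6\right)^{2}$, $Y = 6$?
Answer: $- \frac{1}{83961} \approx -1.191 \cdot 10^{-5}$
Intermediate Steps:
$m = 0$ ($m = \left(6 - 6\right)^{2} = 0^{2} = 0$)
$Q{\left(W,s \right)} = W + s$
$h{\left(P,y \right)} = \frac{y}{315}$ ($h{\left(P,y \right)} = y \frac{1}{315} = \frac{y}{315}$)
$\frac{1}{h{\left(Q{\left(2 - -5,-4 \right)},m \right)} - 83961} = \frac{1}{\frac{1}{315} \cdot 0 - 83961} = \frac{1}{0 - 83961} = \frac{1}{-83961} = - \frac{1}{83961}$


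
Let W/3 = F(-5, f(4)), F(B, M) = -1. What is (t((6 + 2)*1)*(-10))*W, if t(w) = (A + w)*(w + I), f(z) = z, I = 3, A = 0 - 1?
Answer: 2310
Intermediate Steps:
A = -1
W = -3 (W = 3*(-1) = -3)
t(w) = (-1 + w)*(3 + w) (t(w) = (-1 + w)*(w + 3) = (-1 + w)*(3 + w))
(t((6 + 2)*1)*(-10))*W = ((-3 + ((6 + 2)*1)**2 + 2*((6 + 2)*1))*(-10))*(-3) = ((-3 + (8*1)**2 + 2*(8*1))*(-10))*(-3) = ((-3 + 8**2 + 2*8)*(-10))*(-3) = ((-3 + 64 + 16)*(-10))*(-3) = (77*(-10))*(-3) = -770*(-3) = 2310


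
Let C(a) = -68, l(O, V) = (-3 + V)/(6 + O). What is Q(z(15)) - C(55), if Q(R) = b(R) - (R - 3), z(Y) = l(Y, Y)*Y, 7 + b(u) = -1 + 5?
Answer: 416/7 ≈ 59.429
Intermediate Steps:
l(O, V) = (-3 + V)/(6 + O)
b(u) = -3 (b(u) = -7 + (-1 + 5) = -7 + 4 = -3)
z(Y) = Y*(-3 + Y)/(6 + Y) (z(Y) = ((-3 + Y)/(6 + Y))*Y = Y*(-3 + Y)/(6 + Y))
Q(R) = -R (Q(R) = -3 - (R - 3) = -3 - (-3 + R) = -3 + (3 - R) = -R)
Q(z(15)) - C(55) = -15*(-3 + 15)/(6 + 15) - 1*(-68) = -15*12/21 + 68 = -1*60/7 + 68 = -60/7 + 68 = 416/7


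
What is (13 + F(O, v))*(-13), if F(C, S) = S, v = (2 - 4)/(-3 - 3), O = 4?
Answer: -520/3 ≈ -173.33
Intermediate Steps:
v = 1/3 (v = -2/(-6) = -2*(-1/6) = 1/3 ≈ 0.33333)
(13 + F(O, v))*(-13) = (13 + 1/3)*(-13) = (40/3)*(-13) = -520/3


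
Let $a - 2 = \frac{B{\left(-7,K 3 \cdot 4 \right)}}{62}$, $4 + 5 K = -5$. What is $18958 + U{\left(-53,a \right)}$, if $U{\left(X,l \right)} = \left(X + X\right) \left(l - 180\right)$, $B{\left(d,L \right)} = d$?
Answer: $\frac{1172977}{31} \approx 37838.0$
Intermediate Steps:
$K = - \frac{9}{5}$ ($K = - \frac{4}{5} + \frac{1}{5} \left(-5\right) = - \frac{4}{5} - 1 = - \frac{9}{5} \approx -1.8$)
$a = \frac{117}{62}$ ($a = 2 - \frac{7}{62} = \frac{117}{62} \approx 1.8871$)
$U{\left(X,l \right)} = 2 X \left(-180 + l\right)$
$18958 + U{\left(-53,a \right)} = 18958 + 2 \left(-53\right) \left(-180 + \frac{117}{62}\right) = 18958 + 2 \left(-53\right) \left(- \frac{11043}{62}\right) = 18958 + \frac{585279}{31} = \frac{1172977}{31}$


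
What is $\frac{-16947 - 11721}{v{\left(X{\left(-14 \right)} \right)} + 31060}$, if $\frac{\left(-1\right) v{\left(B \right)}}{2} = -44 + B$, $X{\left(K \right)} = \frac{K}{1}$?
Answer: $- \frac{2389}{2598} \approx -0.91955$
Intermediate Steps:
$X{\left(K \right)} = K$ ($X{\left(K \right)} = K 1 = K$)
$v{\left(B \right)} = 88 - 2 B$ ($v{\left(B \right)} = - 2 \left(-44 + B\right) = 88 - 2 B$)
$\frac{-16947 - 11721}{v{\left(X{\left(-14 \right)} \right)} + 31060} = \frac{-16947 - 11721}{\left(88 - -28\right) + 31060} = - \frac{28668}{\left(88 + 28\right) + 31060} = - \frac{28668}{116 + 31060} = - \frac{28668}{31176} = \left(-28668\right) \frac{1}{31176} = - \frac{2389}{2598}$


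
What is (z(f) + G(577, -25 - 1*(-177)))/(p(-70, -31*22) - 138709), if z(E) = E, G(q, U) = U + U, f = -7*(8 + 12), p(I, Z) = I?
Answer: -164/138779 ≈ -0.0011817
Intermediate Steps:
f = -140 (f = -7*20 = -140)
G(q, U) = 2*U
(z(f) + G(577, -25 - 1*(-177)))/(p(-70, -31*22) - 138709) = (-140 + 2*(-25 - 1*(-177)))/(-70 - 138709) = (-140 + 2*(-25 + 177))/(-138779) = (-140 + 2*152)*(-1/138779) = (-140 + 304)*(-1/138779) = 164*(-1/138779) = -164/138779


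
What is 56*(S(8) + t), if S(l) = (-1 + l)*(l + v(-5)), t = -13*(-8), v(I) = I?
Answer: 7000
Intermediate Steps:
t = 104
S(l) = (-1 + l)*(-5 + l) (S(l) = (-1 + l)*(l - 5) = (-1 + l)*(-5 + l))
56*(S(8) + t) = 56*((5 + 8² - 6*8) + 104) = 56*((5 + 64 - 48) + 104) = 56*(21 + 104) = 56*125 = 7000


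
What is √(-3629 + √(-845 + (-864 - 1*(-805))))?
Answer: √(-3629 + 2*I*√226) ≈ 0.2495 + 60.242*I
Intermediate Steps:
√(-3629 + √(-845 + (-864 - 1*(-805)))) = √(-3629 + √(-845 + (-864 + 805))) = √(-3629 + √(-845 - 59)) = √(-3629 + √(-904)) = √(-3629 + 2*I*√226)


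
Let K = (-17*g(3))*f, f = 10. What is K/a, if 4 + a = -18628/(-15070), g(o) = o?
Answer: 640475/3471 ≈ 184.52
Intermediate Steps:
K = -510 (K = -17*3*10 = -51*10 = -510)
a = -20826/7535 (a = -4 - 18628/(-15070) = -4 - 18628*(-1/15070) = -4 + 9314/7535 = -20826/7535 ≈ -2.7639)
K/a = -510/(-20826/7535) = -510*(-7535/20826) = 640475/3471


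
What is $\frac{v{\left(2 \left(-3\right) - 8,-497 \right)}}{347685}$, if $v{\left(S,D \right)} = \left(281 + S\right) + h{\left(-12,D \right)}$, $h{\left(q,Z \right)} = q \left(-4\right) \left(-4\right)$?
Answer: $\frac{5}{23179} \approx 0.00021571$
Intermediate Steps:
$h{\left(q,Z \right)} = 16 q$ ($h{\left(q,Z \right)} = - 4 q \left(-4\right) = 16 q$)
$v{\left(S,D \right)} = 89 + S$ ($v{\left(S,D \right)} = \left(281 + S\right) + 16 \left(-12\right) = \left(281 + S\right) - 192 = 89 + S$)
$\frac{v{\left(2 \left(-3\right) - 8,-497 \right)}}{347685} = \frac{89 + \left(2 \left(-3\right) - 8\right)}{347685} = \left(89 - 14\right) \frac{1}{347685} = 75 \cdot \frac{1}{347685} = \frac{5}{23179}$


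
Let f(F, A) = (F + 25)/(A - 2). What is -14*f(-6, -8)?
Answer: 133/5 ≈ 26.600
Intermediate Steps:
f(F, A) = (25 + F)/(-2 + A)
-14*f(-6, -8) = -14*(25 - 6)/(-2 - 8) = -14*19/(-10) = -(-7)*19/5 = -14*(-19/10) = 133/5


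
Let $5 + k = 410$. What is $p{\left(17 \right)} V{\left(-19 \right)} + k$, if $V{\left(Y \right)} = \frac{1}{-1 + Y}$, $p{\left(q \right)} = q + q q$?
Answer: $\frac{3897}{10} \approx 389.7$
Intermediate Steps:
$p{\left(q \right)} = q + q^{2}$
$k = 405$ ($k = -5 + 410 = 405$)
$p{\left(17 \right)} V{\left(-19 \right)} + k = \frac{17 \left(1 + 17\right)}{-1 - 19} + 405 = \frac{17 \cdot 18}{-20} + 405 = 306 \left(- \frac{1}{20}\right) + 405 = - \frac{153}{10} + 405 = \frac{3897}{10}$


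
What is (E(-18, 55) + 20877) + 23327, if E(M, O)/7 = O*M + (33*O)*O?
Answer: 736049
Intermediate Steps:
E(M, O) = 231*O**2 + 7*M*O (E(M, O) = 7*(O*M + (33*O)*O) = 7*(M*O + 33*O**2) = 7*(33*O**2 + M*O) = 231*O**2 + 7*M*O)
(E(-18, 55) + 20877) + 23327 = (7*55*(-18 + 33*55) + 20877) + 23327 = (7*55*(-18 + 1815) + 20877) + 23327 = (7*55*1797 + 20877) + 23327 = (691845 + 20877) + 23327 = 712722 + 23327 = 736049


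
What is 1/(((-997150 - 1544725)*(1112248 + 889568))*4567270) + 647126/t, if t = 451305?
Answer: 334203787533477462009971/233073374169475567350000 ≈ 1.4339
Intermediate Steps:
1/(((-997150 - 1544725)*(1112248 + 889568))*4567270) + 647126/t = 1/(((-997150 - 1544725)*(1112248 + 889568))*4567270) + 647126/451305 = (1/4567270)/(-2541875*2001816) + 647126*(1/451305) = (1/4567270)/(-5088366045000) + 647126/451305 = -1/5088366045000*1/4567270 + 647126/451305 = -1/23239941586347150000 + 647126/451305 = 334203787533477462009971/233073374169475567350000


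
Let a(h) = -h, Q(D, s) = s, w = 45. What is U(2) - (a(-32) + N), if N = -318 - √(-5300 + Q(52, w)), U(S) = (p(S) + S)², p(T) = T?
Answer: 302 + I*√5255 ≈ 302.0 + 72.491*I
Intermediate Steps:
U(S) = 4*S² (U(S) = (S + S)² = (2*S)² = 4*S²)
N = -318 - I*√5255 (N = -318 - √(-5300 + 45) = -318 - √(-5255) = -318 - I*√5255 ≈ -318.0 - 72.491*I)
U(2) - (a(-32) + N) = 4*2² - (-1*(-32) + (-318 - I*√5255)) = 4*4 - (32 + (-318 - I*√5255)) = 16 - (-286 - I*√5255) = 16 + (286 + I*√5255) = 302 + I*√5255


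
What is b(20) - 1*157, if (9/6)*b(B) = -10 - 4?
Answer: -499/3 ≈ -166.33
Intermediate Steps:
b(B) = -28/3 (b(B) = 2*(-10 - 4)/3 = (⅔)*(-14) = -28/3)
b(20) - 1*157 = -28/3 - 1*157 = -28/3 - 157 = -499/3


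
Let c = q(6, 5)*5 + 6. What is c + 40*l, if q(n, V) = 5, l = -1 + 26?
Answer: 1031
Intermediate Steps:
l = 25
c = 31 (c = 5*5 + 6 = 25 + 6 = 31)
c + 40*l = 31 + 40*25 = 31 + 1000 = 1031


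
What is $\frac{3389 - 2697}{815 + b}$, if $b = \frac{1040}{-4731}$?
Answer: $\frac{3273852}{3854725} \approx 0.84931$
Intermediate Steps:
$b = - \frac{1040}{4731}$ ($b = 1040 \left(- \frac{1}{4731}\right) = - \frac{1040}{4731} \approx -0.21983$)
$\frac{3389 - 2697}{815 + b} = \frac{3389 - 2697}{815 - \frac{1040}{4731}} = \frac{692}{\frac{3854725}{4731}} = 692 \cdot \frac{4731}{3854725} = \frac{3273852}{3854725}$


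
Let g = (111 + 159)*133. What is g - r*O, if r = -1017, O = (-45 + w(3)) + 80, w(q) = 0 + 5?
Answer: 76590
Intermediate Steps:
w(q) = 5
g = 35910 (g = 270*133 = 35910)
O = 40 (O = (-45 + 5) + 80 = -40 + 80 = 40)
g - r*O = 35910 - (-1017)*40 = 35910 - 1*(-40680) = 35910 + 40680 = 76590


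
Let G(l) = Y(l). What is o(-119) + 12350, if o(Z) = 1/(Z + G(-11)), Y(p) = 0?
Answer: 1469649/119 ≈ 12350.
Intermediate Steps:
G(l) = 0
o(Z) = 1/Z (o(Z) = 1/(Z + 0) = 1/Z)
o(-119) + 12350 = 1/(-119) + 12350 = -1/119 + 12350 = 1469649/119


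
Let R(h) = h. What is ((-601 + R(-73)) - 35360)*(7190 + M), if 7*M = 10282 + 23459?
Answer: -3029414414/7 ≈ -4.3277e+8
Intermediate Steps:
M = 33741/7 (M = (10282 + 23459)/7 = (⅐)*33741 = 33741/7 ≈ 4820.1)
((-601 + R(-73)) - 35360)*(7190 + M) = ((-601 - 73) - 35360)*(7190 + 33741/7) = (-674 - 35360)*(84071/7) = -36034*84071/7 = -3029414414/7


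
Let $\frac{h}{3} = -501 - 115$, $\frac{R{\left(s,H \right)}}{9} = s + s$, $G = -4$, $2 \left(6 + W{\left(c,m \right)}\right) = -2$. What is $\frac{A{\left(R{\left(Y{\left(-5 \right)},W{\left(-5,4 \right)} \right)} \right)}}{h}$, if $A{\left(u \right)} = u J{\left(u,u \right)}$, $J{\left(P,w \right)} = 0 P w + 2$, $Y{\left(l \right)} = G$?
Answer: $\frac{6}{77} \approx 0.077922$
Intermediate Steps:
$W{\left(c,m \right)} = -7$ ($W{\left(c,m \right)} = -6 + \frac{1}{2} \left(-2\right) = -6 - 1 = -7$)
$Y{\left(l \right)} = -4$
$J{\left(P,w \right)} = 2$ ($J{\left(P,w \right)} = 0 w + 2 = 0 + 2 = 2$)
$R{\left(s,H \right)} = 18 s$ ($R{\left(s,H \right)} = 9 \left(s + s\right) = 9 \cdot 2 s = 18 s$)
$A{\left(u \right)} = 2 u$ ($A{\left(u \right)} = u 2 = 2 u$)
$h = -1848$ ($h = 3 \left(-501 - 115\right) = 3 \left(-616\right) = -1848$)
$\frac{A{\left(R{\left(Y{\left(-5 \right)},W{\left(-5,4 \right)} \right)} \right)}}{h} = \frac{2 \cdot 18 \left(-4\right)}{-1848} = 2 \left(-72\right) \left(- \frac{1}{1848}\right) = \left(-144\right) \left(- \frac{1}{1848}\right) = \frac{6}{77}$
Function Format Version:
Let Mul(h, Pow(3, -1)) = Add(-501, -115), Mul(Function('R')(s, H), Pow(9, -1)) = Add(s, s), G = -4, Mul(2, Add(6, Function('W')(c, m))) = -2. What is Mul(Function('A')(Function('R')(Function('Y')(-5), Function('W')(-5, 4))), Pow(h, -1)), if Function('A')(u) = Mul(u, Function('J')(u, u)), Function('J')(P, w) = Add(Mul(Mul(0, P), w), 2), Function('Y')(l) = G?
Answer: Rational(6, 77) ≈ 0.077922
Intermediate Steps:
Function('W')(c, m) = -7 (Function('W')(c, m) = Add(-6, Mul(Rational(1, 2), -2)) = Add(-6, -1) = -7)
Function('Y')(l) = -4
Function('J')(P, w) = 2 (Function('J')(P, w) = Add(Mul(0, w), 2) = Add(0, 2) = 2)
Function('R')(s, H) = Mul(18, s) (Function('R')(s, H) = Mul(9, Add(s, s)) = Mul(9, Mul(2, s)) = Mul(18, s))
Function('A')(u) = Mul(2, u) (Function('A')(u) = Mul(u, 2) = Mul(2, u))
h = -1848 (h = Mul(3, Add(-501, -115)) = Mul(3, -616) = -1848)
Mul(Function('A')(Function('R')(Function('Y')(-5), Function('W')(-5, 4))), Pow(h, -1)) = Mul(Mul(2, Mul(18, -4)), Pow(-1848, -1)) = Mul(Mul(2, -72), Rational(-1, 1848)) = Mul(-144, Rational(-1, 1848)) = Rational(6, 77)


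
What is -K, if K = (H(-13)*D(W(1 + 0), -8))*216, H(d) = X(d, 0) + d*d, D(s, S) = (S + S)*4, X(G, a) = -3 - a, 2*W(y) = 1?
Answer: 2294784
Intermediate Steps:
W(y) = ½ (W(y) = (½)*1 = ½)
D(s, S) = 8*S (D(s, S) = (2*S)*4 = 8*S)
H(d) = -3 + d² (H(d) = (-3 - 1*0) + d*d = (-3 + 0) + d² = -3 + d²)
K = -2294784 (K = ((-3 + (-13)²)*(8*(-8)))*216 = ((-3 + 169)*(-64))*216 = (166*(-64))*216 = -10624*216 = -2294784)
-K = -1*(-2294784) = 2294784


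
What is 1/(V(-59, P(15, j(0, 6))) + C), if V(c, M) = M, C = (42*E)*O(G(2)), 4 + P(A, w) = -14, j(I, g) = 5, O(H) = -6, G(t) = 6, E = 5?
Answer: -1/1278 ≈ -0.00078247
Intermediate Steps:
P(A, w) = -18 (P(A, w) = -4 - 14 = -18)
C = -1260 (C = (42*5)*(-6) = 210*(-6) = -1260)
1/(V(-59, P(15, j(0, 6))) + C) = 1/(-18 - 1260) = 1/(-1278) = -1/1278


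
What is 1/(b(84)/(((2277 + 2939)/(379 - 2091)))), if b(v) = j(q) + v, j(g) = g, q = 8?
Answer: -163/4922 ≈ -0.033117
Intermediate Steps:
b(v) = 8 + v
1/(b(84)/(((2277 + 2939)/(379 - 2091)))) = 1/((8 + 84)/(((2277 + 2939)/(379 - 2091)))) = 1/(92/((5216/(-1712)))) = 1/(92/((5216*(-1/1712)))) = 1/(92/(-326/107)) = 1/(92*(-107/326)) = 1/(-4922/163) = -163/4922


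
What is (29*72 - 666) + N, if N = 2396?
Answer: 3818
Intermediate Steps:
(29*72 - 666) + N = (29*72 - 666) + 2396 = (2088 - 666) + 2396 = 1422 + 2396 = 3818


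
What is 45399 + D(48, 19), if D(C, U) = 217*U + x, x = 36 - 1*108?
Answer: 49450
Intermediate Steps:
x = -72 (x = 36 - 108 = -72)
D(C, U) = -72 + 217*U (D(C, U) = 217*U - 72 = -72 + 217*U)
45399 + D(48, 19) = 45399 + (-72 + 217*19) = 45399 + (-72 + 4123) = 45399 + 4051 = 49450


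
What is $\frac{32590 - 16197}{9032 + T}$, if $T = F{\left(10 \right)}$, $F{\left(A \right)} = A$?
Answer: $\frac{16393}{9042} \approx 1.813$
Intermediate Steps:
$T = 10$
$\frac{32590 - 16197}{9032 + T} = \frac{32590 - 16197}{9032 + 10} = \frac{16393}{9042}$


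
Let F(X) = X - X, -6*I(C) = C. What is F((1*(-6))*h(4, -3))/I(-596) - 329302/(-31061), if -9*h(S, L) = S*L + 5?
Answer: 329302/31061 ≈ 10.602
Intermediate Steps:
I(C) = -C/6
h(S, L) = -5/9 - L*S/9 (h(S, L) = -(S*L + 5)/9 = -(L*S + 5)/9 = -(5 + L*S)/9 = -5/9 - L*S/9)
F(X) = 0
F((1*(-6))*h(4, -3))/I(-596) - 329302/(-31061) = 0/((-⅙*(-596))) - 329302/(-31061) = 0/(298/3) - 329302*(-1/31061) = 0*(3/298) + 329302/31061 = 0 + 329302/31061 = 329302/31061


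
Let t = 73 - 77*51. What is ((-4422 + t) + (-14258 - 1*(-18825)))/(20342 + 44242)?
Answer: -3709/64584 ≈ -0.057429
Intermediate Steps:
t = -3854 (t = 73 - 3927 = -3854)
((-4422 + t) + (-14258 - 1*(-18825)))/(20342 + 44242) = ((-4422 - 3854) + (-14258 - 1*(-18825)))/(20342 + 44242) = (-8276 + (-14258 + 18825))/64584 = (-8276 + 4567)*(1/64584) = -3709*1/64584 = -3709/64584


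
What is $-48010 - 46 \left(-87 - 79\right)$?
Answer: $-40374$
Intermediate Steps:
$-48010 - 46 \left(-87 - 79\right) = -48010 - 46 \left(-166\right) = -48010 - -7636 = -48010 + 7636 = -40374$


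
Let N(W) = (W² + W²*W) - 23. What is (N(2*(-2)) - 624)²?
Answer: 483025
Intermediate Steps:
N(W) = -23 + W² + W³ (N(W) = (W² + W³) - 23 = -23 + W² + W³)
(N(2*(-2)) - 624)² = ((-23 + (2*(-2))² + (2*(-2))³) - 624)² = ((-23 + (-4)² + (-4)³) - 624)² = ((-23 + 16 - 64) - 624)² = (-71 - 624)² = (-695)² = 483025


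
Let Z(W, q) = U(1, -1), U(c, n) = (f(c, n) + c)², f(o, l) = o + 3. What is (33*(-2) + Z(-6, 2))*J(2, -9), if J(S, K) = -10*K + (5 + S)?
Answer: -3977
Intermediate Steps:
f(o, l) = 3 + o
J(S, K) = 5 + S - 10*K
U(c, n) = (3 + 2*c)² (U(c, n) = ((3 + c) + c)² = (3 + 2*c)²)
Z(W, q) = 25 (Z(W, q) = (3 + 2*1)² = (3 + 2)² = 5² = 25)
(33*(-2) + Z(-6, 2))*J(2, -9) = (33*(-2) + 25)*(5 + 2 - 10*(-9)) = (-66 + 25)*(5 + 2 + 90) = -41*97 = -3977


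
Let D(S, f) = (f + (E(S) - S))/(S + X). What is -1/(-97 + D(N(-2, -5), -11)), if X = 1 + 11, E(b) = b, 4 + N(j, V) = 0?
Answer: 8/787 ≈ 0.010165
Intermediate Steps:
N(j, V) = -4 (N(j, V) = -4 + 0 = -4)
X = 12
D(S, f) = f/(12 + S) (D(S, f) = (f + (S - S))/(S + 12) = (f + 0)/(12 + S) = f/(12 + S))
-1/(-97 + D(N(-2, -5), -11)) = -1/(-97 - 11/(12 - 4)) = -1/(-97 - 11/8) = -1/(-787/8) = -1*(-8/787) = 8/787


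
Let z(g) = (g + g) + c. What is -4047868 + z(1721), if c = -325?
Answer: -4044751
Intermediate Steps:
z(g) = -325 + 2*g (z(g) = (g + g) - 325 = 2*g - 325 = -325 + 2*g)
-4047868 + z(1721) = -4047868 + (-325 + 2*1721) = -4047868 + (-325 + 3442) = -4047868 + 3117 = -4044751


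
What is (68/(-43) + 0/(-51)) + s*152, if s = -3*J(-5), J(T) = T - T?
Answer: -68/43 ≈ -1.5814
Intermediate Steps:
J(T) = 0
s = 0 (s = -3*0 = 0)
(68/(-43) + 0/(-51)) + s*152 = (68/(-43) + 0/(-51)) + 0*152 = (68*(-1/43) + 0*(-1/51)) + 0 = (-68/43 + 0) + 0 = -68/43 + 0 = -68/43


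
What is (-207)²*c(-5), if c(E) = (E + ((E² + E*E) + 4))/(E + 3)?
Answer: -2099601/2 ≈ -1.0498e+6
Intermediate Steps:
c(E) = (4 + E + 2*E²)/(3 + E) (c(E) = (E + ((E² + E²) + 4))/(3 + E) = (E + (2*E² + 4))/(3 + E) = (E + (4 + 2*E²))/(3 + E) = (4 + E + 2*E²)/(3 + E))
(-207)²*c(-5) = (-207)²*((4 - 5 + 2*(-5)²)/(3 - 5)) = 42849*((4 - 5 + 2*25)/(-2)) = 42849*(-(4 - 5 + 50)/2) = 42849*(-½*49) = 42849*(-49/2) = -2099601/2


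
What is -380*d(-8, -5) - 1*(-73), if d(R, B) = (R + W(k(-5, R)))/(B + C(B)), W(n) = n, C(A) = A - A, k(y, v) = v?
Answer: -1143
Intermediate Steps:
C(A) = 0
d(R, B) = 2*R/B (d(R, B) = (R + R)/(B + 0) = (2*R)/B = 2*R/B)
-380*d(-8, -5) - 1*(-73) = -760*(-8)/(-5) - 1*(-73) = -760*(-8)*(-1)/5 + 73 = -380*16/5 + 73 = -1216 + 73 = -1143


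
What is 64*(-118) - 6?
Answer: -7558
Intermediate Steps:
64*(-118) - 6 = -7552 - 6 = -7558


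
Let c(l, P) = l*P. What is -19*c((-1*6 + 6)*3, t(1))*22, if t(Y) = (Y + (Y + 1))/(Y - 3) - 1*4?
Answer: 0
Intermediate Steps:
t(Y) = -4 + (1 + 2*Y)/(-3 + Y) (t(Y) = (Y + (1 + Y))/(-3 + Y) - 4 = (1 + 2*Y)/(-3 + Y) - 4 = -4 + (1 + 2*Y)/(-3 + Y))
c(l, P) = P*l
-19*c((-1*6 + 6)*3, t(1))*22 = -19*(13 - 2*1)/(-3 + 1)*(-1*6 + 6)*3*22 = -19*(13 - 2)/(-2)*(-6 + 6)*3*22 = -19*(-1/2*11)*0*3*22 = -(-209)*0/2*22 = -19*0*22 = 0*22 = 0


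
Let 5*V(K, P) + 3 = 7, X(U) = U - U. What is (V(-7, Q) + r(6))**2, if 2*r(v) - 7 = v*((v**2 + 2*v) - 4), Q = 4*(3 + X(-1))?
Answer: 1857769/100 ≈ 18578.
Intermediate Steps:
X(U) = 0
Q = 12 (Q = 4*(3 + 0) = 4*3 = 12)
V(K, P) = 4/5 (V(K, P) = -3/5 + (1/5)*7 = -3/5 + 7/5 = 4/5)
r(v) = 7/2 + v*(-4 + v**2 + 2*v)/2 (r(v) = 7/2 + (v*((v**2 + 2*v) - 4))/2 = 7/2 + (v*(-4 + v**2 + 2*v))/2 = 7/2 + v*(-4 + v**2 + 2*v)/2)
(V(-7, Q) + r(6))**2 = (4/5 + (7/2 + 6**2 + (1/2)*6**3 - 2*6))**2 = (4/5 + (7/2 + 36 + (1/2)*216 - 12))**2 = (4/5 + (7/2 + 36 + 108 - 12))**2 = (4/5 + 271/2)**2 = (1363/10)**2 = 1857769/100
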